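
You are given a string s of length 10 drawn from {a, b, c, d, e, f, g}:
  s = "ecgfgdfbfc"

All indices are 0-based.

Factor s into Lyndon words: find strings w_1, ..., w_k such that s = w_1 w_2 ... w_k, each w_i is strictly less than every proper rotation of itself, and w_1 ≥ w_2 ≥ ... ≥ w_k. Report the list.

emit factor 1: 'e' (i=0, period=1)
emit factor 2: 'cgfgdf' (i=1, period=6)
emit factor 3: 'bfc' (i=7, period=3)

["e", "cgfgdf", "bfc"]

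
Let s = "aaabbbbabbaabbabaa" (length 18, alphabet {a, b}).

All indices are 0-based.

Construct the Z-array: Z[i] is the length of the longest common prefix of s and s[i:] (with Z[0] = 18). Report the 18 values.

[18, 2, 1, 0, 0, 0, 0, 1, 0, 0, 2, 1, 0, 0, 1, 0, 2, 1]

Z[0]=18
i=1: fresh scan; Z[1]=2 scan→box=[1,3)
i=2: min(r-i=1, Z[1]=2)=1; Z[2]=1
i=3: fresh scan; Z[3]=0
i=4: fresh scan; Z[4]=0
i=5: fresh scan; Z[5]=0
i=6: fresh scan; Z[6]=0
i=7: fresh scan; Z[7]=1 scan→box=[7,8)
i=8: fresh scan; Z[8]=0
i=9: fresh scan; Z[9]=0
i=10: fresh scan; Z[10]=2 scan→box=[10,12)
i=11: min(r-i=1, Z[1]=2)=1; Z[11]=1
i=12: fresh scan; Z[12]=0
i=13: fresh scan; Z[13]=0
i=14: fresh scan; Z[14]=1 scan→box=[14,15)
i=15: fresh scan; Z[15]=0
i=16: fresh scan; Z[16]=2 scan→box=[16,18)
i=17: min(r-i=1, Z[1]=2)=1; Z[17]=1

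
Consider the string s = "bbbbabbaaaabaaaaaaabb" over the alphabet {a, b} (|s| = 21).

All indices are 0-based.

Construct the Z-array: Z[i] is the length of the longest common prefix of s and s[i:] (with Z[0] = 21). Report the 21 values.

Z[0]=21
i=1: outside box; Z[1]=3 extend→box=[1,4)
i=2: min(r-i=2, Z[1]=3)=2; Z[2]=2
i=3: min(r-i=1, Z[2]=2)=1; Z[3]=1
i=4: outside box; Z[4]=0
i=5: outside box; Z[5]=2 extend→box=[5,7)
i=6: min(r-i=1, Z[1]=3)=1; Z[6]=1
i=7: outside box; Z[7]=0
i=8: outside box; Z[8]=0
i=9: outside box; Z[9]=0
i=10: outside box; Z[10]=0
i=11: outside box; Z[11]=1 extend→box=[11,12)
i=12: outside box; Z[12]=0
i=13: outside box; Z[13]=0
i=14: outside box; Z[14]=0
i=15: outside box; Z[15]=0
i=16: outside box; Z[16]=0
i=17: outside box; Z[17]=0
i=18: outside box; Z[18]=0
i=19: outside box; Z[19]=2 extend→box=[19,21)
i=20: min(r-i=1, Z[1]=3)=1; Z[20]=1

[21, 3, 2, 1, 0, 2, 1, 0, 0, 0, 0, 1, 0, 0, 0, 0, 0, 0, 0, 2, 1]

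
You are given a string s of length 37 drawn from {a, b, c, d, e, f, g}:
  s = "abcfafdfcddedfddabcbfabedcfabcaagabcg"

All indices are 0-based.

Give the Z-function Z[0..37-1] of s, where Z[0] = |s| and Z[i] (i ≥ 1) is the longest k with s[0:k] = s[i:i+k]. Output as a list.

[37, 0, 0, 0, 1, 0, 0, 0, 0, 0, 0, 0, 0, 0, 0, 0, 3, 0, 0, 0, 0, 2, 0, 0, 0, 0, 0, 3, 0, 0, 1, 1, 0, 3, 0, 0, 0]

Z[0]=37
i=1: fresh scan; Z[1]=0
i=2: fresh scan; Z[2]=0
i=3: fresh scan; Z[3]=0
i=4: fresh scan; Z[4]=1 scan→box=[4,5)
i=5: fresh scan; Z[5]=0
i=6: fresh scan; Z[6]=0
i=7: fresh scan; Z[7]=0
i=8: fresh scan; Z[8]=0
i=9: fresh scan; Z[9]=0
i=10: fresh scan; Z[10]=0
i=11: fresh scan; Z[11]=0
i=12: fresh scan; Z[12]=0
i=13: fresh scan; Z[13]=0
i=14: fresh scan; Z[14]=0
i=15: fresh scan; Z[15]=0
i=16: fresh scan; Z[16]=3 scan→box=[16,19)
i=17: min(r-i=2, Z[1]=0)=0; Z[17]=0
i=18: min(r-i=1, Z[2]=0)=0; Z[18]=0
i=19: fresh scan; Z[19]=0
i=20: fresh scan; Z[20]=0
i=21: fresh scan; Z[21]=2 scan→box=[21,23)
i=22: min(r-i=1, Z[1]=0)=0; Z[22]=0
i=23: fresh scan; Z[23]=0
i=24: fresh scan; Z[24]=0
i=25: fresh scan; Z[25]=0
i=26: fresh scan; Z[26]=0
i=27: fresh scan; Z[27]=3 scan→box=[27,30)
i=28: min(r-i=2, Z[1]=0)=0; Z[28]=0
i=29: min(r-i=1, Z[2]=0)=0; Z[29]=0
i=30: fresh scan; Z[30]=1 scan→box=[30,31)
i=31: fresh scan; Z[31]=1 scan→box=[31,32)
i=32: fresh scan; Z[32]=0
i=33: fresh scan; Z[33]=3 scan→box=[33,36)
i=34: min(r-i=2, Z[1]=0)=0; Z[34]=0
i=35: min(r-i=1, Z[2]=0)=0; Z[35]=0
i=36: fresh scan; Z[36]=0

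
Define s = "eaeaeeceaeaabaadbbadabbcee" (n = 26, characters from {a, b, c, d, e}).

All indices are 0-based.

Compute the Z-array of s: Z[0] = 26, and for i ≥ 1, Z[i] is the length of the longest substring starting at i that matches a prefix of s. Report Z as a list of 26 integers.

[26, 0, 3, 0, 1, 1, 0, 4, 0, 2, 0, 0, 0, 0, 0, 0, 0, 0, 0, 0, 0, 0, 0, 0, 1, 1]

Z[0]=26
i=1: i≥r, start 0; Z[1]=0
i=2: i≥r, start 0; Z[2]=3 grow→box=[2,5)
i=3: min(r-i=2, Z[1]=0)=0; Z[3]=0
i=4: min(r-i=1, Z[2]=3)=1; Z[4]=1
i=5: i≥r, start 0; Z[5]=1 grow→box=[5,6)
i=6: i≥r, start 0; Z[6]=0
i=7: i≥r, start 0; Z[7]=4 grow→box=[7,11)
i=8: min(r-i=3, Z[1]=0)=0; Z[8]=0
i=9: min(r-i=2, Z[2]=3)=2; Z[9]=2
i=10: min(r-i=1, Z[3]=0)=0; Z[10]=0
i=11: i≥r, start 0; Z[11]=0
i=12: i≥r, start 0; Z[12]=0
i=13: i≥r, start 0; Z[13]=0
i=14: i≥r, start 0; Z[14]=0
i=15: i≥r, start 0; Z[15]=0
i=16: i≥r, start 0; Z[16]=0
i=17: i≥r, start 0; Z[17]=0
i=18: i≥r, start 0; Z[18]=0
i=19: i≥r, start 0; Z[19]=0
i=20: i≥r, start 0; Z[20]=0
i=21: i≥r, start 0; Z[21]=0
i=22: i≥r, start 0; Z[22]=0
i=23: i≥r, start 0; Z[23]=0
i=24: i≥r, start 0; Z[24]=1 grow→box=[24,25)
i=25: i≥r, start 0; Z[25]=1 grow→box=[25,26)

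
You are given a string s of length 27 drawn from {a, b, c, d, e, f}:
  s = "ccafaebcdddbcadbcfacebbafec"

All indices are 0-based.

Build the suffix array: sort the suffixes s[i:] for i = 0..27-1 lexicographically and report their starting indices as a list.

sorted suffixes:
  #0 SA[0]=18  'acebbafec'
  #1 SA[1]=13  'adbcfacebbafec'
  #2 SA[2]=4  'aebcdddbcadbcfacebbafec'
  #3 SA[3]=2  'afaebcdddbcadbcfacebbafec'
  #4 SA[4]=23  'afec'
  #5 SA[5]=22  'bafec'
  #6 SA[6]=21  'bbafec'
  #7 SA[7]=11  'bcadbcfacebbafec'
  #8 SA[8]=6  'bcdddbcadbcfacebbafec'
  #9 SA[9]=15  'bcfacebbafec'
  #10 SA[10]=26  'c'
  #11 SA[11]=12  'cadbcfacebbafec'
  #12 SA[12]=1  'cafaebcdddbcadbcfacebbafec'
  #13 SA[13]=0  'ccafaebcdddbcadbcfacebbafec'
  #14 SA[14]=7  'cdddbcadbcfacebbafec'
  #15 SA[15]=19  'cebbafec'
  #16 SA[16]=16  'cfacebbafec'
  #17 SA[17]=10  'dbcadbcfacebbafec'
  #18 SA[18]=14  'dbcfacebbafec'
  #19 SA[19]=9  'ddbcadbcfacebbafec'
  #20 SA[20]=8  'dddbcadbcfacebbafec'
  #21 SA[21]=20  'ebbafec'
  #22 SA[22]=5  'ebcdddbcadbcfacebbafec'
  #23 SA[23]=25  'ec'
  #24 SA[24]=17  'facebbafec'
  #25 SA[25]=3  'faebcdddbcadbcfacebbafec'
  #26 SA[26]=24  'fec'

[18, 13, 4, 2, 23, 22, 21, 11, 6, 15, 26, 12, 1, 0, 7, 19, 16, 10, 14, 9, 8, 20, 5, 25, 17, 3, 24]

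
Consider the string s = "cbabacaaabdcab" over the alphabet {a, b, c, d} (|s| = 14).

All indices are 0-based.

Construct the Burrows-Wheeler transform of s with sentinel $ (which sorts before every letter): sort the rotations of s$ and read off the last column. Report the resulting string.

rank  rotation         last
    0  $cbabacaaabdcab  b
    1  aaabdcab$cbabac  c
    2  aabdcab$cbabaca  a
    3  ab$cbabacaaabdc  c
    4  abacaaabdcab$cb  b
    5  abdcab$cbabacaa  a
    6  acaaabdcab$cbab  b
    7  b$cbabacaaabdca  a
    8  babacaaabdcab$c  c
    9  bacaaabdcab$cba  a
   10  bdcab$cbabacaaa  a
   11  caaabdcab$cbaba  a
   12  cab$cbabacaaabd  d
   13  cbabacaaabdcab$  $
   14  dcab$cbabacaaab  b

bcacbabacaaad$b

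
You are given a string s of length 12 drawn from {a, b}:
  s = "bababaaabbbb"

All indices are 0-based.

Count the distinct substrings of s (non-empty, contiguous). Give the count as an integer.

rank→(start, suffix):
  0 → (5, 'aaabbbb')
  1 → (6, 'aabbbb')
  2 → (3, 'abaaabbbb')
  3 → (1, 'ababaaabbbb')
  4 → (7, 'abbbb')
  5 → (11, 'b')
  6 → (4, 'baaabbbb')
  7 → (2, 'babaaabbbb')
  8 → (0, 'bababaaabbbb')
  9 → (10, 'bb')
  10 → (9, 'bbb')
  11 → (8, 'bbbb')

SA = [5, 6, 3, 1, 7, 11, 4, 2, 0, 10, 9, 8]
rank  pair      lcp
   1  s[5:],s[6:]  2  'aa'
   2  s[6:],s[3:]  1  'a'
   3  s[3:],s[1:]  3  'aba'
   4  s[1:],s[7:]  2  'ab'
   5  s[7:],s[11:]  0  ''
   6  s[11:],s[4:]  1  'b'
   7  s[4:],s[2:]  2  'ba'
   8  s[2:],s[0:]  4  'baba'
   9  s[0:],s[10:]  1  'b'
  10  s[10:],s[9:]  2  'bb'
  11  s[9:],s[8:]  3  'bbb'

n(n+1)/2 = 12·13/2 = 78
Σ LCP = 0 + 2 + 1 + 3 + 2 + 0 + 1 + 2 + 4 + 1 + 2 + 3 = 21
distinct = 78 − 21 = 57

57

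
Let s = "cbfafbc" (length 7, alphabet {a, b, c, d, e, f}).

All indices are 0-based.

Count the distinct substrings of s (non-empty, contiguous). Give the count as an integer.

25

sorted suffixes:
  #0 SA[0]=3  'afbc'
  #1 SA[1]=5  'bc'
  #2 SA[2]=1  'bfafbc'
  #3 SA[3]=6  'c'
  #4 SA[4]=0  'cbfafbc'
  #5 SA[5]=2  'fafbc'
  #6 SA[6]=4  'fbc'

SA = [3, 5, 1, 6, 0, 2, 4]
rank  pair      lcp
   1  s[3:],s[5:]  0  ''
   2  s[5:],s[1:]  1  'b'
   3  s[1:],s[6:]  0  ''
   4  s[6:],s[0:]  1  'c'
   5  s[0:],s[2:]  0  ''
   6  s[2:],s[4:]  1  'f'

n(n+1)/2 = 7·8/2 = 28
Σ LCP = 0 + 0 + 1 + 0 + 1 + 0 + 1 = 3
distinct = 28 − 3 = 25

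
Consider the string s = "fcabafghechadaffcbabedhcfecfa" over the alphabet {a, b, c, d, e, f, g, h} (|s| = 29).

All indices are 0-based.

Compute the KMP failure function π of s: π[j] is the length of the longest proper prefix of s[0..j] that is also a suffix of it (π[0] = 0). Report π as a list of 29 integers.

[0, 0, 0, 0, 0, 1, 0, 0, 0, 0, 0, 0, 0, 0, 1, 1, 2, 0, 0, 0, 0, 0, 0, 0, 1, 0, 0, 1, 0]

π[0] = 0
j=1 s[j]='c': π[1]=0 (border '')
j=2 s[j]='a': π[2]=0 (border '')
j=3 s[j]='b': π[3]=0 (border '')
j=4 s[j]='a': π[4]=0 (border '')
j=5 s[j]='f': π[5]=1 (border 'f')
j=6 s[j]='g': k: 1→0; π[6]=0 (border '')
j=7 s[j]='h': π[7]=0 (border '')
j=8 s[j]='e': π[8]=0 (border '')
j=9 s[j]='c': π[9]=0 (border '')
j=10 s[j]='h': π[10]=0 (border '')
j=11 s[j]='a': π[11]=0 (border '')
j=12 s[j]='d': π[12]=0 (border '')
j=13 s[j]='a': π[13]=0 (border '')
j=14 s[j]='f': π[14]=1 (border 'f')
j=15 s[j]='f': k: 1→0; π[15]=1 (border 'f')
j=16 s[j]='c': π[16]=2 (border 'fc')
j=17 s[j]='b': k: 2→0; π[17]=0 (border '')
j=18 s[j]='a': π[18]=0 (border '')
j=19 s[j]='b': π[19]=0 (border '')
j=20 s[j]='e': π[20]=0 (border '')
j=21 s[j]='d': π[21]=0 (border '')
j=22 s[j]='h': π[22]=0 (border '')
j=23 s[j]='c': π[23]=0 (border '')
j=24 s[j]='f': π[24]=1 (border 'f')
j=25 s[j]='e': k: 1→0; π[25]=0 (border '')
j=26 s[j]='c': π[26]=0 (border '')
j=27 s[j]='f': π[27]=1 (border 'f')
j=28 s[j]='a': k: 1→0; π[28]=0 (border '')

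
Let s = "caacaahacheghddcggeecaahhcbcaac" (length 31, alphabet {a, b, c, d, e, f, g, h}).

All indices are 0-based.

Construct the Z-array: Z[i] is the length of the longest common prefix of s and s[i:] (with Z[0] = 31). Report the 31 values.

Z[0]=31
i=1: outside box; Z[1]=0
i=2: outside box; Z[2]=0
i=3: outside box; Z[3]=3 extend→box=[3,6)
i=4: min(r-i=2, Z[1]=0)=0; Z[4]=0
i=5: min(r-i=1, Z[2]=0)=0; Z[5]=0
i=6: outside box; Z[6]=0
i=7: outside box; Z[7]=0
i=8: outside box; Z[8]=1 extend→box=[8,9)
i=9: outside box; Z[9]=0
i=10: outside box; Z[10]=0
i=11: outside box; Z[11]=0
i=12: outside box; Z[12]=0
i=13: outside box; Z[13]=0
i=14: outside box; Z[14]=0
i=15: outside box; Z[15]=1 extend→box=[15,16)
i=16: outside box; Z[16]=0
i=17: outside box; Z[17]=0
i=18: outside box; Z[18]=0
i=19: outside box; Z[19]=0
i=20: outside box; Z[20]=3 extend→box=[20,23)
i=21: min(r-i=2, Z[1]=0)=0; Z[21]=0
i=22: min(r-i=1, Z[2]=0)=0; Z[22]=0
i=23: outside box; Z[23]=0
i=24: outside box; Z[24]=0
i=25: outside box; Z[25]=1 extend→box=[25,26)
i=26: outside box; Z[26]=0
i=27: outside box; Z[27]=4 extend→box=[27,31)
i=28: min(r-i=3, Z[1]=0)=0; Z[28]=0
i=29: min(r-i=2, Z[2]=0)=0; Z[29]=0
i=30: min(r-i=1, Z[3]=3)=1; Z[30]=1

[31, 0, 0, 3, 0, 0, 0, 0, 1, 0, 0, 0, 0, 0, 0, 1, 0, 0, 0, 0, 3, 0, 0, 0, 0, 1, 0, 4, 0, 0, 1]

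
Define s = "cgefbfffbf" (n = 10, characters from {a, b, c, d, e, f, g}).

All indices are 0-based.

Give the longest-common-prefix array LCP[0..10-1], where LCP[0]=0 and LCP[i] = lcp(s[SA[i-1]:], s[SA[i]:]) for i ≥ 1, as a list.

[0, 2, 0, 0, 0, 1, 3, 1, 2, 0]

rank | idx | suffix
   0 |   8 | bf
   1 |   4 | bfffbf
   2 |   0 | cgefbfffbf
   3 |   2 | efbfffbf
   4 |   9 | f
   5 |   7 | fbf
   6 |   3 | fbfffbf
   7 |   6 | ffbf
   8 |   5 | fffbf
   9 |   1 | gefbfffbf

SA = [8, 4, 0, 2, 9, 7, 3, 6, 5, 1]
i: (SA[i-1],SA[i]) lcp shared
  1: (8,4) 2 'bf'
  2: (4,0) 0 ''
  3: (0,2) 0 ''
  4: (2,9) 0 ''
  5: (9,7) 1 'f'
  6: (7,3) 3 'fbf'
  7: (3,6) 1 'f'
  8: (6,5) 2 'ff'
  9: (5,1) 0 ''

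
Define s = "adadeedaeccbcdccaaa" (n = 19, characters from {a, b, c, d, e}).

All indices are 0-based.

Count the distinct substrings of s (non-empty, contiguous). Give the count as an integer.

172

rank→(start, suffix):
  0 → (18, 'a')
  1 → (17, 'aa')
  2 → (16, 'aaa')
  3 → (0, 'adadeedaeccbcdccaaa')
  4 → (2, 'adeedaeccbcdccaaa')
  5 → (7, 'aeccbcdccaaa')
  6 → (11, 'bcdccaaa')
  7 → (15, 'caaa')
  8 → (10, 'cbcdccaaa')
  9 → (14, 'ccaaa')
  10 → (9, 'ccbcdccaaa')
  11 → (12, 'cdccaaa')
  12 → (1, 'dadeedaeccbcdccaaa')
  13 → (6, 'daeccbcdccaaa')
  14 → (13, 'dccaaa')
  15 → (3, 'deedaeccbcdccaaa')
  16 → (8, 'eccbcdccaaa')
  17 → (5, 'edaeccbcdccaaa')
  18 → (4, 'eedaeccbcdccaaa')

SA = [18, 17, 16, 0, 2, 7, 11, 15, 10, 14, 9, 12, 1, 6, 13, 3, 8, 5, 4]
rank  pair      lcp
   1  s[18:],s[17:]  1  'a'
   2  s[17:],s[16:]  2  'aa'
   3  s[16:],s[0:]  1  'a'
   4  s[0:],s[2:]  2  'ad'
   5  s[2:],s[7:]  1  'a'
   6  s[7:],s[11:]  0  ''
   7  s[11:],s[15:]  0  ''
   8  s[15:],s[10:]  1  'c'
   9  s[10:],s[14:]  1  'c'
  10  s[14:],s[9:]  2  'cc'
  11  s[9:],s[12:]  1  'c'
  12  s[12:],s[1:]  0  ''
  13  s[1:],s[6:]  2  'da'
  14  s[6:],s[13:]  1  'd'
  15  s[13:],s[3:]  1  'd'
  16  s[3:],s[8:]  0  ''
  17  s[8:],s[5:]  1  'e'
  18  s[5:],s[4:]  1  'e'

n(n+1)/2 = 19·20/2 = 190
Σ LCP = 0 + 1 + 2 + 1 + 2 + 1 + 0 + 0 + 1 + 1 + 2 + 1 + 0 + 2 + 1 + 1 + 0 + 1 + 1 = 18
distinct = 190 − 18 = 172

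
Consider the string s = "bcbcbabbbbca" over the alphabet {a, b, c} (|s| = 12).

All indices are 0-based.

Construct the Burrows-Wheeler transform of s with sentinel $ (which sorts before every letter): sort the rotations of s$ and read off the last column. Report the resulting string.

rank  rotation       last
    0  $bcbcbabbbbca  a
    1  a$bcbcbabbbbc  c
    2  abbbbca$bcbcb  b
    3  babbbbca$bcbc  c
    4  bbbbca$bcbcba  a
    5  bbbca$bcbcbab  b
    6  bbca$bcbcbabb  b
    7  bca$bcbcbabbb  b
    8  bcbabbbbca$bc  c
    9  bcbcbabbbbca$  $
   10  ca$bcbcbabbbb  b
   11  cbabbbbca$bcb  b
   12  cbcbabbbbca$b  b

acbcabbbc$bbb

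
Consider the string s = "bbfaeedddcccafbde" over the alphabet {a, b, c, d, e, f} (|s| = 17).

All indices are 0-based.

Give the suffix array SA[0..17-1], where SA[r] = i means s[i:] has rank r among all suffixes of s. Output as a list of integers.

[3, 12, 0, 14, 1, 11, 10, 9, 8, 7, 6, 15, 16, 5, 4, 2, 13]

rank | idx | suffix
   0 |   3 | aeedddcccafbde
   1 |  12 | afbde
   2 |   0 | bbfaeedddcccafbde
   3 |  14 | bde
   4 |   1 | bfaeedddcccafbde
   5 |  11 | cafbde
   6 |  10 | ccafbde
   7 |   9 | cccafbde
   8 |   8 | dcccafbde
   9 |   7 | ddcccafbde
  10 |   6 | dddcccafbde
  11 |  15 | de
  12 |  16 | e
  13 |   5 | edddcccafbde
  14 |   4 | eedddcccafbde
  15 |   2 | faeedddcccafbde
  16 |  13 | fbde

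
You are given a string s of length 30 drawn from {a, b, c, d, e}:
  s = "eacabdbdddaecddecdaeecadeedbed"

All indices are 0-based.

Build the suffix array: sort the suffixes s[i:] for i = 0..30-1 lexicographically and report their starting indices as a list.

[3, 1, 22, 10, 18, 4, 6, 27, 2, 21, 16, 12, 29, 9, 17, 5, 26, 8, 7, 13, 14, 23, 0, 20, 15, 11, 28, 25, 19, 24]

rank | idx | suffix
   0 |   3 | abdbdddaecddecdaeecadeedbed
   1 |   1 | acabdbdddaecddecdaeecadeedbed
   2 |  22 | adeedbed
   3 |  10 | aecddecdaeecadeedbed
   4 |  18 | aeecadeedbed
   5 |   4 | bdbdddaecddecdaeecadeedbed
   6 |   6 | bdddaecddecdaeecadeedbed
   7 |  27 | bed
   8 |   2 | cabdbdddaecddecdaeecadeedbed
   9 |  21 | cadeedbed
  10 |  16 | cdaeecadeedbed
  11 |  12 | cddecdaeecadeedbed
  12 |  29 | d
  13 |   9 | daecddecdaeecadeedbed
  14 |  17 | daeecadeedbed
  15 |   5 | dbdddaecddecdaeecadeedbed
  16 |  26 | dbed
  17 |   8 | ddaecddecdaeecadeedbed
  18 |   7 | dddaecddecdaeecadeedbed
  19 |  13 | ddecdaeecadeedbed
  20 |  14 | decdaeecadeedbed
  21 |  23 | deedbed
  22 |   0 | eacabdbdddaecddecdaeecadeedbed
  23 |  20 | ecadeedbed
  24 |  15 | ecdaeecadeedbed
  25 |  11 | ecddecdaeecadeedbed
  26 |  28 | ed
  27 |  25 | edbed
  28 |  19 | eecadeedbed
  29 |  24 | eedbed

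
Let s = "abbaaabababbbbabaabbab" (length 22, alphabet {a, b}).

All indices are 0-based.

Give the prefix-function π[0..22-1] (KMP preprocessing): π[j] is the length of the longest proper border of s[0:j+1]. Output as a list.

π[0] = 0
j=1 s[j]='b': π[1]=0 (border '')
j=2 s[j]='b': π[2]=0 (border '')
j=3 s[j]='a': π[3]=1 (border 'a')
j=4 s[j]='a': k: 1→0; π[4]=1 (border 'a')
j=5 s[j]='a': k: 1→0; π[5]=1 (border 'a')
j=6 s[j]='b': π[6]=2 (border 'ab')
j=7 s[j]='a': k: 2→0; π[7]=1 (border 'a')
j=8 s[j]='b': π[8]=2 (border 'ab')
j=9 s[j]='a': k: 2→0; π[9]=1 (border 'a')
j=10 s[j]='b': π[10]=2 (border 'ab')
j=11 s[j]='b': π[11]=3 (border 'abb')
j=12 s[j]='b': k: 3→0; π[12]=0 (border '')
j=13 s[j]='b': π[13]=0 (border '')
j=14 s[j]='a': π[14]=1 (border 'a')
j=15 s[j]='b': π[15]=2 (border 'ab')
j=16 s[j]='a': k: 2→0; π[16]=1 (border 'a')
j=17 s[j]='a': k: 1→0; π[17]=1 (border 'a')
j=18 s[j]='b': π[18]=2 (border 'ab')
j=19 s[j]='b': π[19]=3 (border 'abb')
j=20 s[j]='a': π[20]=4 (border 'abba')
j=21 s[j]='b': k: 4→1; π[21]=2 (border 'ab')

[0, 0, 0, 1, 1, 1, 2, 1, 2, 1, 2, 3, 0, 0, 1, 2, 1, 1, 2, 3, 4, 2]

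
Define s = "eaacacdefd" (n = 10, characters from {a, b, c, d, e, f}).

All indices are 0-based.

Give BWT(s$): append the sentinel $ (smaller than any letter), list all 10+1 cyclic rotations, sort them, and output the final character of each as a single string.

deacaafc$de

rank  rotation     last
    0  $eaacacdefd  d
    1  aacacdefd$e  e
    2  acacdefd$ea  a
    3  acdefd$eaac  c
    4  cacdefd$eaa  a
    5  cdefd$eaaca  a
    6  d$eaacacdef  f
    7  defd$eaacac  c
    8  eaacacdefd$  $
    9  efd$eaacacd  d
   10  fd$eaacacde  e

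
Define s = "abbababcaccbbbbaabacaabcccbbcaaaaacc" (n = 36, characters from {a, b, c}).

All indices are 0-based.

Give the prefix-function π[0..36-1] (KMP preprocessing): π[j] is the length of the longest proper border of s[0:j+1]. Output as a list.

π[0] = 0
j=1 s[j]='b': π[1]=0 (border '')
j=2 s[j]='b': π[2]=0 (border '')
j=3 s[j]='a': π[3]=1 (border 'a')
j=4 s[j]='b': π[4]=2 (border 'ab')
j=5 s[j]='a': k: 2→0; π[5]=1 (border 'a')
j=6 s[j]='b': π[6]=2 (border 'ab')
j=7 s[j]='c': k: 2→0; π[7]=0 (border '')
j=8 s[j]='a': π[8]=1 (border 'a')
j=9 s[j]='c': k: 1→0; π[9]=0 (border '')
j=10 s[j]='c': π[10]=0 (border '')
j=11 s[j]='b': π[11]=0 (border '')
j=12 s[j]='b': π[12]=0 (border '')
j=13 s[j]='b': π[13]=0 (border '')
j=14 s[j]='b': π[14]=0 (border '')
j=15 s[j]='a': π[15]=1 (border 'a')
j=16 s[j]='a': k: 1→0; π[16]=1 (border 'a')
j=17 s[j]='b': π[17]=2 (border 'ab')
j=18 s[j]='a': k: 2→0; π[18]=1 (border 'a')
j=19 s[j]='c': k: 1→0; π[19]=0 (border '')
j=20 s[j]='a': π[20]=1 (border 'a')
j=21 s[j]='a': k: 1→0; π[21]=1 (border 'a')
j=22 s[j]='b': π[22]=2 (border 'ab')
j=23 s[j]='c': k: 2→0; π[23]=0 (border '')
j=24 s[j]='c': π[24]=0 (border '')
j=25 s[j]='c': π[25]=0 (border '')
j=26 s[j]='b': π[26]=0 (border '')
j=27 s[j]='b': π[27]=0 (border '')
j=28 s[j]='c': π[28]=0 (border '')
j=29 s[j]='a': π[29]=1 (border 'a')
j=30 s[j]='a': k: 1→0; π[30]=1 (border 'a')
j=31 s[j]='a': k: 1→0; π[31]=1 (border 'a')
j=32 s[j]='a': k: 1→0; π[32]=1 (border 'a')
j=33 s[j]='a': k: 1→0; π[33]=1 (border 'a')
j=34 s[j]='c': k: 1→0; π[34]=0 (border '')
j=35 s[j]='c': π[35]=0 (border '')

[0, 0, 0, 1, 2, 1, 2, 0, 1, 0, 0, 0, 0, 0, 0, 1, 1, 2, 1, 0, 1, 1, 2, 0, 0, 0, 0, 0, 0, 1, 1, 1, 1, 1, 0, 0]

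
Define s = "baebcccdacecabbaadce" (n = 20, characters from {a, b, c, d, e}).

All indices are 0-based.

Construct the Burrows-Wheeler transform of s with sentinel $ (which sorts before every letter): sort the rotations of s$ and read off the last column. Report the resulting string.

rank  rotation               last
    0  $baebcccdacecabbaadce  e
    1  aadce$baebcccdacecabb  b
    2  abbaadce$baebcccdacec  c
    3  acecabbaadce$baebcccd  d
    4  adce$baebcccdacecabba  a
    5  aebcccdacecabbaadce$b  b
    6  baadce$baebcccdacecab  b
    7  baebcccdacecabbaadce$  $
    8  bbaadce$baebcccdaceca  a
    9  bcccdacecabbaadce$bae  e
   10  cabbaadce$baebcccdace  e
   11  cccdacecabbaadce$baeb  b
   12  ccdacecabbaadce$baebc  c
   13  cdacecabbaadce$baebcc  c
   14  ce$baebcccdacecabbaad  d
   15  cecabbaadce$baebcccda  a
   16  dacecabbaadce$baebccc  c
   17  dce$baebcccdacecabbaa  a
   18  e$baebcccdacecabbaadc  c
   19  ebcccdacecabbaadce$ba  a
   20  ecabbaadce$baebcccdac  c

ebcdabb$aeebccdacacac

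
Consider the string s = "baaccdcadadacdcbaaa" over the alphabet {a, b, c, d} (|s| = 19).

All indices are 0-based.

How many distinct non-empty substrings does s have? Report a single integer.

164

sorted suffixes:
  #0 SA[0]=18  'a'
  #1 SA[1]=17  'aa'
  #2 SA[2]=16  'aaa'
  #3 SA[3]=1  'aaccdcadadacdcbaaa'
  #4 SA[4]=2  'accdcadadacdcbaaa'
  #5 SA[5]=11  'acdcbaaa'
  #6 SA[6]=9  'adacdcbaaa'
  #7 SA[7]=7  'adadacdcbaaa'
  #8 SA[8]=15  'baaa'
  #9 SA[9]=0  'baaccdcadadacdcbaaa'
  #10 SA[10]=6  'cadadacdcbaaa'
  #11 SA[11]=14  'cbaaa'
  #12 SA[12]=3  'ccdcadadacdcbaaa'
  #13 SA[13]=4  'cdcadadacdcbaaa'
  #14 SA[14]=12  'cdcbaaa'
  #15 SA[15]=10  'dacdcbaaa'
  #16 SA[16]=8  'dadacdcbaaa'
  #17 SA[17]=5  'dcadadacdcbaaa'
  #18 SA[18]=13  'dcbaaa'

SA = [18, 17, 16, 1, 2, 11, 9, 7, 15, 0, 6, 14, 3, 4, 12, 10, 8, 5, 13]
[i] adj suffixes → lcp
  [1] 18/17 → 1 ('a')
  [2] 17/16 → 2 ('aa')
  [3] 16/1 → 2 ('aa')
  [4] 1/2 → 1 ('a')
  [5] 2/11 → 2 ('ac')
  [6] 11/9 → 1 ('a')
  [7] 9/7 → 3 ('ada')
  [8] 7/15 → 0 ('')
  [9] 15/0 → 3 ('baa')
  [10] 0/6 → 0 ('')
  [11] 6/14 → 1 ('c')
  [12] 14/3 → 1 ('c')
  [13] 3/4 → 1 ('c')
  [14] 4/12 → 3 ('cdc')
  [15] 12/10 → 0 ('')
  [16] 10/8 → 2 ('da')
  [17] 8/5 → 1 ('d')
  [18] 5/13 → 2 ('dc')

n(n+1)/2 = 19·20/2 = 190
Σ LCP = 0 + 1 + 2 + 2 + 1 + 2 + 1 + 3 + 0 + 3 + 0 + 1 + 1 + 1 + 3 + 0 + 2 + 1 + 2 = 26
distinct = 190 − 26 = 164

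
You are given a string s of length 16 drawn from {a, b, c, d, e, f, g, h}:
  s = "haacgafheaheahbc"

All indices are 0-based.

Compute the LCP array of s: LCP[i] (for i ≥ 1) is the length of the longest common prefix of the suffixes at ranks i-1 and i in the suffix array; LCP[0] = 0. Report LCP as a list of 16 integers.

rank | idx | suffix
   0 |   1 | aacgafheaheahbc
   1 |   2 | acgafheaheahbc
   2 |   5 | afheaheahbc
   3 |  12 | ahbc
   4 |   9 | aheahbc
   5 |  14 | bc
   6 |  15 | c
   7 |   3 | cgafheaheahbc
   8 |  11 | eahbc
   9 |   8 | eaheahbc
  10 |   6 | fheaheahbc
  11 |   4 | gafheaheahbc
  12 |   0 | haacgafheaheahbc
  13 |  13 | hbc
  14 |  10 | heahbc
  15 |   7 | heaheahbc

SA = [1, 2, 5, 12, 9, 14, 15, 3, 11, 8, 6, 4, 0, 13, 10, 7]
rank  pair      lcp
   1  s[1:],s[2:]  1  'a'
   2  s[2:],s[5:]  1  'a'
   3  s[5:],s[12:]  1  'a'
   4  s[12:],s[9:]  2  'ah'
   5  s[9:],s[14:]  0  ''
   6  s[14:],s[15:]  0  ''
   7  s[15:],s[3:]  1  'c'
   8  s[3:],s[11:]  0  ''
   9  s[11:],s[8:]  3  'eah'
  10  s[8:],s[6:]  0  ''
  11  s[6:],s[4:]  0  ''
  12  s[4:],s[0:]  0  ''
  13  s[0:],s[13:]  1  'h'
  14  s[13:],s[10:]  1  'h'
  15  s[10:],s[7:]  4  'heah'

[0, 1, 1, 1, 2, 0, 0, 1, 0, 3, 0, 0, 0, 1, 1, 4]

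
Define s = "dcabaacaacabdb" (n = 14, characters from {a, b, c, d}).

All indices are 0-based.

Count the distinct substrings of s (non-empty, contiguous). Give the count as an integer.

86

rank→(start, suffix):
  0 → (4, 'aacaacabdb')
  1 → (7, 'aacabdb')
  2 → (2, 'abaacaacabdb')
  3 → (10, 'abdb')
  4 → (5, 'acaacabdb')
  5 → (8, 'acabdb')
  6 → (13, 'b')
  7 → (3, 'baacaacabdb')
  8 → (11, 'bdb')
  9 → (6, 'caacabdb')
  10 → (1, 'cabaacaacabdb')
  11 → (9, 'cabdb')
  12 → (12, 'db')
  13 → (0, 'dcabaacaacabdb')

SA = [4, 7, 2, 10, 5, 8, 13, 3, 11, 6, 1, 9, 12, 0]
rank  pair      lcp
   1  s[4:],s[7:]  4  'aaca'
   2  s[7:],s[2:]  1  'a'
   3  s[2:],s[10:]  2  'ab'
   4  s[10:],s[5:]  1  'a'
   5  s[5:],s[8:]  3  'aca'
   6  s[8:],s[13:]  0  ''
   7  s[13:],s[3:]  1  'b'
   8  s[3:],s[11:]  1  'b'
   9  s[11:],s[6:]  0  ''
  10  s[6:],s[1:]  2  'ca'
  11  s[1:],s[9:]  3  'cab'
  12  s[9:],s[12:]  0  ''
  13  s[12:],s[0:]  1  'd'

n(n+1)/2 = 14·15/2 = 105
Σ LCP = 0 + 4 + 1 + 2 + 1 + 3 + 0 + 1 + 1 + 0 + 2 + 3 + 0 + 1 = 19
distinct = 105 − 19 = 86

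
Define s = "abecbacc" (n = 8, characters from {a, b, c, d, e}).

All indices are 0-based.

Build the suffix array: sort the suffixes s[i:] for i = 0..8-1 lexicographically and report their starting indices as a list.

rank | idx | suffix
   0 |   0 | abecbacc
   1 |   5 | acc
   2 |   4 | bacc
   3 |   1 | becbacc
   4 |   7 | c
   5 |   3 | cbacc
   6 |   6 | cc
   7 |   2 | ecbacc

[0, 5, 4, 1, 7, 3, 6, 2]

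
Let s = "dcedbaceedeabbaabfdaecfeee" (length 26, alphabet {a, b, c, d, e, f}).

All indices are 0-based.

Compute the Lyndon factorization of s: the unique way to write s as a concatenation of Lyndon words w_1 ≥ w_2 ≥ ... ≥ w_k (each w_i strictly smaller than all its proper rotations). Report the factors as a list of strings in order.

emit factor 1: 'd' (i=0, period=1)
emit factor 2: 'ced' (i=1, period=3)
emit factor 3: 'b' (i=4, period=1)
emit factor 4: 'aceede' (i=5, period=6)
emit factor 5: 'abb' (i=11, period=3)
emit factor 6: 'aabfdaecfeee' (i=14, period=12)

["d", "ced", "b", "aceede", "abb", "aabfdaecfeee"]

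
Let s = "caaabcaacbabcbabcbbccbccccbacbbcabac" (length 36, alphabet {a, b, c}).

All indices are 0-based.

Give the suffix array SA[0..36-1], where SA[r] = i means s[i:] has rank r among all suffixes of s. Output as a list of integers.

[1, 2, 6, 32, 3, 10, 14, 34, 7, 27, 9, 13, 33, 26, 29, 17, 4, 30, 11, 15, 18, 21, 35, 0, 5, 31, 8, 12, 25, 28, 16, 20, 24, 19, 23, 22]

sorted suffixes:
  #0 SA[0]=1  'aaabcaacbabcbabcbbccbccccbacbbcabac'
  #1 SA[1]=2  'aabcaacbabcbabcbbccbccccbacbbcabac'
  #2 SA[2]=6  'aacbabcbabcbbccbccccbacbbcabac'
  #3 SA[3]=32  'abac'
  #4 SA[4]=3  'abcaacbabcbabcbbccbccccbacbbcabac'
  #5 SA[5]=10  'abcbabcbbccbccccbacbbcabac'
  #6 SA[6]=14  'abcbbccbccccbacbbcabac'
  #7 SA[7]=34  'ac'
  #8 SA[8]=7  'acbabcbabcbbccbccccbacbbcabac'
  #9 SA[9]=27  'acbbcabac'
  #10 SA[10]=9  'babcbabcbbccbccccbacbbcabac'
  #11 SA[11]=13  'babcbbccbccccbacbbcabac'
  #12 SA[12]=33  'bac'
  #13 SA[13]=26  'bacbbcabac'
  #14 SA[14]=29  'bbcabac'
  #15 SA[15]=17  'bbccbccccbacbbcabac'
  #16 SA[16]=4  'bcaacbabcbabcbbccbccccbacbbcabac'
  #17 SA[17]=30  'bcabac'
  #18 SA[18]=11  'bcbabcbbccbccccbacbbcabac'
  #19 SA[19]=15  'bcbbccbccccbacbbcabac'
  #20 SA[20]=18  'bccbccccbacbbcabac'
  #21 SA[21]=21  'bccccbacbbcabac'
  #22 SA[22]=35  'c'
  #23 SA[23]=0  'caaabcaacbabcbabcbbccbccccbacbbcabac'
  #24 SA[24]=5  'caacbabcbabcbbccbccccbacbbcabac'
  #25 SA[25]=31  'cabac'
  #26 SA[26]=8  'cbabcbabcbbccbccccbacbbcabac'
  #27 SA[27]=12  'cbabcbbccbccccbacbbcabac'
  #28 SA[28]=25  'cbacbbcabac'
  #29 SA[29]=28  'cbbcabac'
  #30 SA[30]=16  'cbbccbccccbacbbcabac'
  #31 SA[31]=20  'cbccccbacbbcabac'
  #32 SA[32]=24  'ccbacbbcabac'
  #33 SA[33]=19  'ccbccccbacbbcabac'
  #34 SA[34]=23  'cccbacbbcabac'
  #35 SA[35]=22  'ccccbacbbcabac'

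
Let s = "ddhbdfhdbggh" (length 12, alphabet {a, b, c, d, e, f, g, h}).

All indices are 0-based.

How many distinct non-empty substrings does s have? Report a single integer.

71

sorted suffixes:
  #0 SA[0]=3  'bdfhdbggh'
  #1 SA[1]=8  'bggh'
  #2 SA[2]=7  'dbggh'
  #3 SA[3]=0  'ddhbdfhdbggh'
  #4 SA[4]=4  'dfhdbggh'
  #5 SA[5]=1  'dhbdfhdbggh'
  #6 SA[6]=5  'fhdbggh'
  #7 SA[7]=9  'ggh'
  #8 SA[8]=10  'gh'
  #9 SA[9]=11  'h'
  #10 SA[10]=2  'hbdfhdbggh'
  #11 SA[11]=6  'hdbggh'

SA = [3, 8, 7, 0, 4, 1, 5, 9, 10, 11, 2, 6]
i: (SA[i-1],SA[i]) lcp shared
  1: (3,8) 1 'b'
  2: (8,7) 0 ''
  3: (7,0) 1 'd'
  4: (0,4) 1 'd'
  5: (4,1) 1 'd'
  6: (1,5) 0 ''
  7: (5,9) 0 ''
  8: (9,10) 1 'g'
  9: (10,11) 0 ''
  10: (11,2) 1 'h'
  11: (2,6) 1 'h'

n(n+1)/2 = 12·13/2 = 78
Σ LCP = 0 + 1 + 0 + 1 + 1 + 1 + 0 + 0 + 1 + 0 + 1 + 1 = 7
distinct = 78 − 7 = 71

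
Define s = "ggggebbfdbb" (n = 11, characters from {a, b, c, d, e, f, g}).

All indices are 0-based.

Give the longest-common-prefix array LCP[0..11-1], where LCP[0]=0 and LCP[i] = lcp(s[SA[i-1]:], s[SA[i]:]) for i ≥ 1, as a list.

sorted suffixes:
  #0 SA[0]=10  'b'
  #1 SA[1]=9  'bb'
  #2 SA[2]=5  'bbfdbb'
  #3 SA[3]=6  'bfdbb'
  #4 SA[4]=8  'dbb'
  #5 SA[5]=4  'ebbfdbb'
  #6 SA[6]=7  'fdbb'
  #7 SA[7]=3  'gebbfdbb'
  #8 SA[8]=2  'ggebbfdbb'
  #9 SA[9]=1  'gggebbfdbb'
  #10 SA[10]=0  'ggggebbfdbb'

SA = [10, 9, 5, 6, 8, 4, 7, 3, 2, 1, 0]
[i] adj suffixes → lcp
  [1] 10/9 → 1 ('b')
  [2] 9/5 → 2 ('bb')
  [3] 5/6 → 1 ('b')
  [4] 6/8 → 0 ('')
  [5] 8/4 → 0 ('')
  [6] 4/7 → 0 ('')
  [7] 7/3 → 0 ('')
  [8] 3/2 → 1 ('g')
  [9] 2/1 → 2 ('gg')
  [10] 1/0 → 3 ('ggg')

[0, 1, 2, 1, 0, 0, 0, 0, 1, 2, 3]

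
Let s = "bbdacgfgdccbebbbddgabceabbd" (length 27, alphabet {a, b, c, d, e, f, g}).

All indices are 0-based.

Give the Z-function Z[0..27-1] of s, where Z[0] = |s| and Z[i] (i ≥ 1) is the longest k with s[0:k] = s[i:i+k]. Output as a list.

[27, 1, 0, 0, 0, 0, 0, 0, 0, 0, 0, 1, 0, 2, 3, 1, 0, 0, 0, 0, 1, 0, 0, 0, 3, 1, 0]

Z[0]=27
i=1: outside box; Z[1]=1 scan→box=[1,2)
i=2: outside box; Z[2]=0
i=3: outside box; Z[3]=0
i=4: outside box; Z[4]=0
i=5: outside box; Z[5]=0
i=6: outside box; Z[6]=0
i=7: outside box; Z[7]=0
i=8: outside box; Z[8]=0
i=9: outside box; Z[9]=0
i=10: outside box; Z[10]=0
i=11: outside box; Z[11]=1 scan→box=[11,12)
i=12: outside box; Z[12]=0
i=13: outside box; Z[13]=2 scan→box=[13,15)
i=14: min(r-i=1, Z[1]=1)=1; Z[14]=3 scan→box=[14,17)
i=15: min(r-i=2, Z[1]=1)=1; Z[15]=1
i=16: min(r-i=1, Z[2]=0)=0; Z[16]=0
i=17: outside box; Z[17]=0
i=18: outside box; Z[18]=0
i=19: outside box; Z[19]=0
i=20: outside box; Z[20]=1 scan→box=[20,21)
i=21: outside box; Z[21]=0
i=22: outside box; Z[22]=0
i=23: outside box; Z[23]=0
i=24: outside box; Z[24]=3 scan→box=[24,27)
i=25: min(r-i=2, Z[1]=1)=1; Z[25]=1
i=26: min(r-i=1, Z[2]=0)=0; Z[26]=0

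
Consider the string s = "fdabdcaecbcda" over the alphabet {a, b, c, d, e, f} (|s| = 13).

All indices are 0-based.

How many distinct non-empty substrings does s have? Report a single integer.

rank→(start, suffix):
  0 → (12, 'a')
  1 → (2, 'abdcaecbcda')
  2 → (6, 'aecbcda')
  3 → (9, 'bcda')
  4 → (3, 'bdcaecbcda')
  5 → (5, 'caecbcda')
  6 → (8, 'cbcda')
  7 → (10, 'cda')
  8 → (11, 'da')
  9 → (1, 'dabdcaecbcda')
  10 → (4, 'dcaecbcda')
  11 → (7, 'ecbcda')
  12 → (0, 'fdabdcaecbcda')

SA = [12, 2, 6, 9, 3, 5, 8, 10, 11, 1, 4, 7, 0]
rank  pair      lcp
   1  s[12:],s[2:]  1  'a'
   2  s[2:],s[6:]  1  'a'
   3  s[6:],s[9:]  0  ''
   4  s[9:],s[3:]  1  'b'
   5  s[3:],s[5:]  0  ''
   6  s[5:],s[8:]  1  'c'
   7  s[8:],s[10:]  1  'c'
   8  s[10:],s[11:]  0  ''
   9  s[11:],s[1:]  2  'da'
  10  s[1:],s[4:]  1  'd'
  11  s[4:],s[7:]  0  ''
  12  s[7:],s[0:]  0  ''

n(n+1)/2 = 13·14/2 = 91
Σ LCP = 0 + 1 + 1 + 0 + 1 + 0 + 1 + 1 + 0 + 2 + 1 + 0 + 0 = 8
distinct = 91 − 8 = 83

83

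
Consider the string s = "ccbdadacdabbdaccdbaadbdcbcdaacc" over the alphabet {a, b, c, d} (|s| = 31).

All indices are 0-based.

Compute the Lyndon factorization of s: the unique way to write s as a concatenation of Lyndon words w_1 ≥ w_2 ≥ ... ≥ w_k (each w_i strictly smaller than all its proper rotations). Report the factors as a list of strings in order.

emit factor 1: 'c' (i=0, period=1)
emit factor 2: 'c' (i=1, period=1)
emit factor 3: 'bd' (i=2, period=2)
emit factor 4: 'ad' (i=4, period=2)
emit factor 5: 'acd' (i=6, period=3)
emit factor 6: 'abbdaccdb' (i=9, period=9)
emit factor 7: 'aadbdcbcd' (i=18, period=9)
emit factor 8: 'aacc' (i=27, period=4)

["c", "c", "bd", "ad", "acd", "abbdaccdb", "aadbdcbcd", "aacc"]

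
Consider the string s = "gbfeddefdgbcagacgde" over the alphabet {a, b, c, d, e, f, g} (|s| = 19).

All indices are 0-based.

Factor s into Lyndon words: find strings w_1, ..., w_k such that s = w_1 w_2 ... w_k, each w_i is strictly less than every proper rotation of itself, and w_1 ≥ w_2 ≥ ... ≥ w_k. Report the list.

["g", "bfeddefdg", "bc", "ag", "acgde"]

emit factor 1: 'g' (i=0, period=1)
emit factor 2: 'bfeddefdg' (i=1, period=9)
emit factor 3: 'bc' (i=10, period=2)
emit factor 4: 'ag' (i=12, period=2)
emit factor 5: 'acgde' (i=14, period=5)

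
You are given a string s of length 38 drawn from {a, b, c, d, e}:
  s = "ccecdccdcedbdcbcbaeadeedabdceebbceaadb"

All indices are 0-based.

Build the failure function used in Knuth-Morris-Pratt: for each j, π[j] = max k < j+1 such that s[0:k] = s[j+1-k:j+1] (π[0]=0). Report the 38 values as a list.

[0, 1, 0, 1, 0, 1, 2, 0, 1, 0, 0, 0, 0, 1, 0, 1, 0, 0, 0, 0, 0, 0, 0, 0, 0, 0, 0, 1, 0, 0, 0, 0, 1, 0, 0, 0, 0, 0]

π[0] = 0
j=1 s[j]='c': π[1]=1 (border 'c')
j=2 s[j]='e': k: 1→0; π[2]=0 (border '')
j=3 s[j]='c': π[3]=1 (border 'c')
j=4 s[j]='d': k: 1→0; π[4]=0 (border '')
j=5 s[j]='c': π[5]=1 (border 'c')
j=6 s[j]='c': π[6]=2 (border 'cc')
j=7 s[j]='d': k: 2→1→0; π[7]=0 (border '')
j=8 s[j]='c': π[8]=1 (border 'c')
j=9 s[j]='e': k: 1→0; π[9]=0 (border '')
j=10 s[j]='d': π[10]=0 (border '')
j=11 s[j]='b': π[11]=0 (border '')
j=12 s[j]='d': π[12]=0 (border '')
j=13 s[j]='c': π[13]=1 (border 'c')
j=14 s[j]='b': k: 1→0; π[14]=0 (border '')
j=15 s[j]='c': π[15]=1 (border 'c')
j=16 s[j]='b': k: 1→0; π[16]=0 (border '')
j=17 s[j]='a': π[17]=0 (border '')
j=18 s[j]='e': π[18]=0 (border '')
j=19 s[j]='a': π[19]=0 (border '')
j=20 s[j]='d': π[20]=0 (border '')
j=21 s[j]='e': π[21]=0 (border '')
j=22 s[j]='e': π[22]=0 (border '')
j=23 s[j]='d': π[23]=0 (border '')
j=24 s[j]='a': π[24]=0 (border '')
j=25 s[j]='b': π[25]=0 (border '')
j=26 s[j]='d': π[26]=0 (border '')
j=27 s[j]='c': π[27]=1 (border 'c')
j=28 s[j]='e': k: 1→0; π[28]=0 (border '')
j=29 s[j]='e': π[29]=0 (border '')
j=30 s[j]='b': π[30]=0 (border '')
j=31 s[j]='b': π[31]=0 (border '')
j=32 s[j]='c': π[32]=1 (border 'c')
j=33 s[j]='e': k: 1→0; π[33]=0 (border '')
j=34 s[j]='a': π[34]=0 (border '')
j=35 s[j]='a': π[35]=0 (border '')
j=36 s[j]='d': π[36]=0 (border '')
j=37 s[j]='b': π[37]=0 (border '')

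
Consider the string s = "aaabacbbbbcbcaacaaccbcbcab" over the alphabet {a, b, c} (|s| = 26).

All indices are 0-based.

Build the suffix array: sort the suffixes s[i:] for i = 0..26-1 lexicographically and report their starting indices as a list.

rank | idx | suffix
   0 |   0 | aaabacbbbbcbcaacaaccbcbcab
   1 |   1 | aabacbbbbcbcaacaaccbcbcab
   2 |  13 | aacaaccbcbcab
   3 |  16 | aaccbcbcab
   4 |  24 | ab
   5 |   2 | abacbbbbcbcaacaaccbcbcab
   6 |  14 | acaaccbcbcab
   7 |   4 | acbbbbcbcaacaaccbcbcab
   8 |  17 | accbcbcab
   9 |  25 | b
  10 |   3 | bacbbbbcbcaacaaccbcbcab
  11 |   6 | bbbbcbcaacaaccbcbcab
  12 |   7 | bbbcbcaacaaccbcbcab
  13 |   8 | bbcbcaacaaccbcbcab
  14 |  11 | bcaacaaccbcbcab
  15 |  22 | bcab
  16 |   9 | bcbcaacaaccbcbcab
  17 |  20 | bcbcab
  18 |  12 | caacaaccbcbcab
  19 |  15 | caaccbcbcab
  20 |  23 | cab
  21 |   5 | cbbbbcbcaacaaccbcbcab
  22 |  10 | cbcaacaaccbcbcab
  23 |  21 | cbcab
  24 |  19 | cbcbcab
  25 |  18 | ccbcbcab

[0, 1, 13, 16, 24, 2, 14, 4, 17, 25, 3, 6, 7, 8, 11, 22, 9, 20, 12, 15, 23, 5, 10, 21, 19, 18]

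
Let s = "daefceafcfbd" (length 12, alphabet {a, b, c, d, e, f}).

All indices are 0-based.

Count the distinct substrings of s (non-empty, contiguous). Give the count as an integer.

sorted suffixes:
  #0 SA[0]=1  'aefceafcfbd'
  #1 SA[1]=6  'afcfbd'
  #2 SA[2]=10  'bd'
  #3 SA[3]=4  'ceafcfbd'
  #4 SA[4]=8  'cfbd'
  #5 SA[5]=11  'd'
  #6 SA[6]=0  'daefceafcfbd'
  #7 SA[7]=5  'eafcfbd'
  #8 SA[8]=2  'efceafcfbd'
  #9 SA[9]=9  'fbd'
  #10 SA[10]=3  'fceafcfbd'
  #11 SA[11]=7  'fcfbd'

SA = [1, 6, 10, 4, 8, 11, 0, 5, 2, 9, 3, 7]
rank  pair      lcp
   1  s[1:],s[6:]  1  'a'
   2  s[6:],s[10:]  0  ''
   3  s[10:],s[4:]  0  ''
   4  s[4:],s[8:]  1  'c'
   5  s[8:],s[11:]  0  ''
   6  s[11:],s[0:]  1  'd'
   7  s[0:],s[5:]  0  ''
   8  s[5:],s[2:]  1  'e'
   9  s[2:],s[9:]  0  ''
  10  s[9:],s[3:]  1  'f'
  11  s[3:],s[7:]  2  'fc'

n(n+1)/2 = 12·13/2 = 78
Σ LCP = 0 + 1 + 0 + 0 + 1 + 0 + 1 + 0 + 1 + 0 + 1 + 2 = 7
distinct = 78 − 7 = 71

71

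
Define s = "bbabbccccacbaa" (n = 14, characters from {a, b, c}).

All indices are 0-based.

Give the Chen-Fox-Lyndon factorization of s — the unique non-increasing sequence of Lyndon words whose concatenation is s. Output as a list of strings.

["b", "b", "abbccccacb", "a", "a"]

emit factor 1: 'b' (i=0, period=1)
emit factor 2: 'b' (i=1, period=1)
emit factor 3: 'abbccccacb' (i=2, period=10)
emit factor 4: 'a' (i=12, period=1)
emit factor 5: 'a' (i=13, period=1)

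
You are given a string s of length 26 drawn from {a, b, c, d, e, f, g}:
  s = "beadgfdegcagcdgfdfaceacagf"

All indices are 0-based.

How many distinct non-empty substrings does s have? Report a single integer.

rank→(start, suffix):
  0 → (21, 'acagf')
  1 → (18, 'aceacagf')
  2 → (2, 'adgfdegcagcdgfdfaceacagf')
  3 → (10, 'agcdgfdfaceacagf')
  4 → (23, 'agf')
  5 → (0, 'beadgfdegcagcdgfdfaceacagf')
  6 → (9, 'cagcdgfdfaceacagf')
  7 → (22, 'cagf')
  8 → (12, 'cdgfdfaceacagf')
  9 → (19, 'ceacagf')
  10 → (6, 'degcagcdgfdfaceacagf')
  11 → (16, 'dfaceacagf')
  12 → (3, 'dgfdegcagcdgfdfaceacagf')
  13 → (13, 'dgfdfaceacagf')
  14 → (20, 'eacagf')
  15 → (1, 'eadgfdegcagcdgfdfaceacagf')
  16 → (7, 'egcagcdgfdfaceacagf')
  17 → (25, 'f')
  18 → (17, 'faceacagf')
  19 → (5, 'fdegcagcdgfdfaceacagf')
  20 → (15, 'fdfaceacagf')
  21 → (8, 'gcagcdgfdfaceacagf')
  22 → (11, 'gcdgfdfaceacagf')
  23 → (24, 'gf')
  24 → (4, 'gfdegcagcdgfdfaceacagf')
  25 → (14, 'gfdfaceacagf')

SA = [21, 18, 2, 10, 23, 0, 9, 22, 12, 19, 6, 16, 3, 13, 20, 1, 7, 25, 17, 5, 15, 8, 11, 24, 4, 14]
i: (SA[i-1],SA[i]) lcp shared
  1: (21,18) 2 'ac'
  2: (18,2) 1 'a'
  3: (2,10) 1 'a'
  4: (10,23) 2 'ag'
  5: (23,0) 0 ''
  6: (0,9) 0 ''
  7: (9,22) 3 'cag'
  8: (22,12) 1 'c'
  9: (12,19) 1 'c'
  10: (19,6) 0 ''
  11: (6,16) 1 'd'
  12: (16,3) 1 'd'
  13: (3,13) 4 'dgfd'
  14: (13,20) 0 ''
  15: (20,1) 2 'ea'
  16: (1,7) 1 'e'
  17: (7,25) 0 ''
  18: (25,17) 1 'f'
  19: (17,5) 1 'f'
  20: (5,15) 2 'fd'
  21: (15,8) 0 ''
  22: (8,11) 2 'gc'
  23: (11,24) 1 'g'
  24: (24,4) 2 'gf'
  25: (4,14) 3 'gfd'

n(n+1)/2 = 26·27/2 = 351
Σ LCP = 0 + 2 + 1 + 1 + 2 + 0 + 0 + 3 + 1 + 1 + 0 + 1 + 1 + 4 + 0 + 2 + 1 + 0 + 1 + 1 + 2 + 0 + 2 + 1 + 2 + 3 = 32
distinct = 351 − 32 = 319

319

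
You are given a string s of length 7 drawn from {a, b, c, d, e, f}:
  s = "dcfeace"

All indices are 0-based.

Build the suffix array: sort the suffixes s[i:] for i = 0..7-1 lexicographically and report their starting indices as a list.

[4, 5, 1, 0, 6, 3, 2]

rank | idx | suffix
   0 |   4 | ace
   1 |   5 | ce
   2 |   1 | cfeace
   3 |   0 | dcfeace
   4 |   6 | e
   5 |   3 | eace
   6 |   2 | feace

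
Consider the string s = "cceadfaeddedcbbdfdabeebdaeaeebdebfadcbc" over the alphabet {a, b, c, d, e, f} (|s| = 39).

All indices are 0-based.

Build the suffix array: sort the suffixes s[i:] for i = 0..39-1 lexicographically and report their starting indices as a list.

[18, 34, 3, 24, 6, 26, 13, 37, 22, 29, 14, 19, 32, 38, 12, 36, 0, 1, 17, 23, 11, 35, 8, 30, 9, 4, 15, 2, 25, 21, 28, 31, 10, 7, 20, 27, 33, 5, 16]

rank | idx | suffix
   0 |  18 | abeebdaeaeebdebfadcbc
   1 |  34 | adcbc
   2 |   3 | adfaeddedcbbdfdabeebdaeaeebdebfadcbc
   3 |  24 | aeaeebdebfadcbc
   4 |   6 | aeddedcbbdfdabeebdaeaeebdebfadcbc
   5 |  26 | aeebdebfadcbc
   6 |  13 | bbdfdabeebdaeaeebdebfadcbc
   7 |  37 | bc
   8 |  22 | bdaeaeebdebfadcbc
   9 |  29 | bdebfadcbc
  10 |  14 | bdfdabeebdaeaeebdebfadcbc
  11 |  19 | beebdaeaeebdebfadcbc
  12 |  32 | bfadcbc
  13 |  38 | c
  14 |  12 | cbbdfdabeebdaeaeebdebfadcbc
  15 |  36 | cbc
  16 |   0 | cceadfaeddedcbbdfdabeebdaeaeebdebfadcbc
  17 |   1 | ceadfaeddedcbbdfdabeebdaeaeebdebfadcbc
  18 |  17 | dabeebdaeaeebdebfadcbc
  19 |  23 | daeaeebdebfadcbc
  20 |  11 | dcbbdfdabeebdaeaeebdebfadcbc
  21 |  35 | dcbc
  22 |   8 | ddedcbbdfdabeebdaeaeebdebfadcbc
  23 |  30 | debfadcbc
  24 |   9 | dedcbbdfdabeebdaeaeebdebfadcbc
  25 |   4 | dfaeddedcbbdfdabeebdaeaeebdebfadcbc
  26 |  15 | dfdabeebdaeaeebdebfadcbc
  27 |   2 | eadfaeddedcbbdfdabeebdaeaeebdebfadcbc
  28 |  25 | eaeebdebfadcbc
  29 |  21 | ebdaeaeebdebfadcbc
  30 |  28 | ebdebfadcbc
  31 |  31 | ebfadcbc
  32 |  10 | edcbbdfdabeebdaeaeebdebfadcbc
  33 |   7 | eddedcbbdfdabeebdaeaeebdebfadcbc
  34 |  20 | eebdaeaeebdebfadcbc
  35 |  27 | eebdebfadcbc
  36 |  33 | fadcbc
  37 |   5 | faeddedcbbdfdabeebdaeaeebdebfadcbc
  38 |  16 | fdabeebdaeaeebdebfadcbc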